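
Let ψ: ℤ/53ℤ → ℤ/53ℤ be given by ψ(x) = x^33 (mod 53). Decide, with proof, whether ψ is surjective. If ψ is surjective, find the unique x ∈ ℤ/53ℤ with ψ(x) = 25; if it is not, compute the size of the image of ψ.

11

Since 53 is prime, the nonzero elements of ℤ/53ℤ form a cyclic group of order 52.
As gcd(33, 52) = 1, raising to the 33rd power is a bijection on this group: if s^33 ≡ t^33 then (st^{−1})^33 = 1, and the only element of order dividing gcd(33, 52) = 1 is 1, so s = t.
With ψ(0) = 0 this makes ψ injective on all of ℤ/53ℤ, hence bijective (finite equal-size domain and codomain). In particular ψ is surjective.
Since ψ is surjective, we find the preimage of 25. The inverse of x ↦ x^33 on (ℤ/53ℤ)^× is x ↦ x^41, because 33·41 = 1353 = 26·52 + 1 ≡ 1 (mod 52) and x^{52} = 1 for x ≠ 0 (Fermat). So ψ⁻¹(25) = 25^41 mod 53.
Repeated squaring mod 53: 25^1 ≡ 25, 25^2 ≡ 25² = 625 ≡ 42, 25^4 ≡ 42² = 1764 ≡ 15, 25^8 ≡ 15² = 225 ≡ 13, 25^16 ≡ 13² = 169 ≡ 10, 25^32 ≡ 10² = 100 ≡ 47. Since 41 = 32 + 8 + 1, 25^41 ≡ 47·13·25: 47·13 = 611 ≡ 28, then 28·25 = 700 ≡ 11. So 25^41 ≡ 11 (mod 53).
Hence ψ⁻¹(25) = 11.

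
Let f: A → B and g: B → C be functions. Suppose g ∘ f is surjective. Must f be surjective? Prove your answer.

No. Take A = {0, 1, 2}, B = {0, 1, 2, 3, 4}, C = {0}, f(a) = 0 for every a ∈ A, and g(b) = 0 for every b ∈ B.
Then g ∘ f is surjective onto {0}, but 4 ∈ B has no preimage under f, so f is not surjective.

not surjective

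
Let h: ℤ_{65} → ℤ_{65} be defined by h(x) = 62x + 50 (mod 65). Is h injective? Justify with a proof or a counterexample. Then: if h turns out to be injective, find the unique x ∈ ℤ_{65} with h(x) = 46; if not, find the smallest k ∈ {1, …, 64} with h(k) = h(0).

23

Recall: h is injective if h(x_1) = h(x_2) implies x_1 = x_2.
Suppose h(x_1) = h(x_2) in ℤ_{65}. Then 62x_1 + 50 ≡ 62x_2 + 50 (mod 65), thus 62(x_1 − x_2) ≡ 0 (mod 65).
Since gcd(62, 65) = 1, 62 is invertible modulo 65, hence x_1 − x_2 ≡ 0 (mod 65), i.e. x_1 = x_2.
Therefore h is injective.
We now compute 62⁻¹ mod 65 explicitly. Euclid's algorithm: 65 = 1·62 + 3, 62 = 20·3 + 2, 3 = 1·2 + 1; back-substituting gives 1 = 43·62 − 41·65, so 62⁻¹ ≡ 43 (mod 65).
Since h is injective, we find h⁻¹(46): we need 62x ≡ 46 − 50 ≡ 61 (mod 65). Using 62⁻¹ = 43: x ≡ 43·61 = 2623 = 40·65 + 23, so x = 23.
Check: h(23) = 62·23 + 50 = 1476 = 22·65 + 46 ≡ 46 (mod 65).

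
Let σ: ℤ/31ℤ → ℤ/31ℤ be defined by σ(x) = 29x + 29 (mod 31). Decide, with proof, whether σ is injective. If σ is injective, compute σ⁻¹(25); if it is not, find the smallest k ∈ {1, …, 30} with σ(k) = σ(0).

Suppose σ(s) = σ(t) in ℤ/31ℤ. Then 29s + 29 ≡ 29t + 29 (mod 31), therefore 29(s − t) ≡ 0 (mod 31).
Since gcd(29, 31) = 1, 29 is invertible modulo 31, hence s − t ≡ 0 (mod 31), i.e. s = t.
Therefore σ is injective.
We now compute 29⁻¹ mod 31 explicitly. Euclid's algorithm: 31 = 1·29 + 2, 29 = 14·2 + 1; back-substituting gives 1 = 15·29 − 14·31, so 29⁻¹ ≡ 15 (mod 31).
Since σ is injective, we find σ⁻¹(25): we need 29x ≡ 25 − 29 ≡ 27 (mod 31). Using 29⁻¹ = 15: x ≡ 15·27 = 405 = 13·31 + 2, so x = 2.
Check: σ(2) = 29·2 + 29 = 87 = 2·31 + 25 ≡ 25 (mod 31).

2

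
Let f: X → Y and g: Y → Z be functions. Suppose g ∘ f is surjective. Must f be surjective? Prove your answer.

not surjective

No. Take X = {1, 2}, Y = {1, 2, 3}, Z = {1}, f(a) = 1 for every a ∈ X, and g(b) = 1 for every b ∈ Y.
Then g ∘ f is surjective onto {1}, but 3 ∈ Y has no preimage under f, so f is not surjective.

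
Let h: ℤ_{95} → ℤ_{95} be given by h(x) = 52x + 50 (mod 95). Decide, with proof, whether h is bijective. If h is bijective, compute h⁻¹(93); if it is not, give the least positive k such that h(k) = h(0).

94

If h(a) = h(b), then 52a ≡ 52b (mod 95). Because gcd(52, 95) = 1, we may cancel 52 to get a ≡ b (mod 95).
We now compute 52⁻¹ mod 95 explicitly. Euclid's algorithm: 95 = 1·52 + 43, 52 = 1·43 + 9, 43 = 4·9 + 7, 9 = 1·7 + 2, 7 = 3·2 + 1; back-substituting gives 1 = 53·52 − 29·95, so 52⁻¹ ≡ 53 (mod 95).
For any y ∈ ℤ_{95}, x = 53(y − 50) mod 95 satisfies h(x) = 52·53(y − 50) + 50 ≡ y (since 52·53 ≡ 1 mod 95). So every y has a preimage.
Hence h is bijective.
Since h is bijective, we find h⁻¹(93): we need 52x ≡ 93 − 50 ≡ 43 (mod 95). Using 52⁻¹ = 53: x ≡ 53·43 = 2279 = 23·95 + 94, so x = 94.
Check: h(94) = 52·94 + 50 = 4938 = 51·95 + 93 ≡ 93 (mod 95).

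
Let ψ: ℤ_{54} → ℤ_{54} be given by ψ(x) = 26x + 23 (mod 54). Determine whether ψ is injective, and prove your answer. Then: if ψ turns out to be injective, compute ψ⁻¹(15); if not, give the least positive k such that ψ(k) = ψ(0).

By definition, ψ is injective when ψ(a) = ψ(b) forces a = b.
We have gcd(26, 54) = 2 > 1. Taking a = 0 and b = 27: ψ(0) = 23 and ψ(27) = 26·27 + 23 = 725 ≡ 23 (mod 54).
So ψ(0) = ψ(27) while 0 ≠ 27, therefore ψ is not injective.
Since ψ is not injective, we find the least positive k with ψ(k) = ψ(0): this means 26k ≡ 0 (mod 54), i.e. 54 ∣ 26k. Since gcd(26, 54) = 2, dividing through by 2 this holds exactly when 27 ∣ 13k, and as gcd(13, 27) = 1, exactly when 27 ∣ k.
The smallest positive such k is 27.

27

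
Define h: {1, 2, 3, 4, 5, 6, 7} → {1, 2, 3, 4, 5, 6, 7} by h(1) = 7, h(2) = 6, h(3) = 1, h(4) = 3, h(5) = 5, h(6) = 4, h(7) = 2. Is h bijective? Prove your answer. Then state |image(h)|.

7

The values 7, 6, 1, 3, 5, 4, 2 are a permutation of {1, 2, 3, 4, 5, 6, 7}: each element appears exactly once.
So h is injective and surjective, hence bijective.
The image of h is {1, 2, 3, 4, 5, 6, 7}, which has 7 elements.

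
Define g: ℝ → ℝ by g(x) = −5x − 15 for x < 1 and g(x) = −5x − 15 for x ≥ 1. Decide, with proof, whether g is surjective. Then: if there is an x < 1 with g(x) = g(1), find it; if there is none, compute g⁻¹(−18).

Both pieces are strictly decreasing (slopes −5 and −5), so each is injective on its own interval.
The left piece maps (−∞, 1) onto (−20, ∞); the right piece maps [1, ∞) onto (−∞, −20].
These images together cover ℝ, so g is surjective.
Because the two images are disjoint, no x < 1 has g(x) = g(1), so we compute g⁻¹(−18): −18 lies in (−20, ∞), so solve −5x − 15 = −18: x = (−18 + 15)/(−5) = 3/5.

3/5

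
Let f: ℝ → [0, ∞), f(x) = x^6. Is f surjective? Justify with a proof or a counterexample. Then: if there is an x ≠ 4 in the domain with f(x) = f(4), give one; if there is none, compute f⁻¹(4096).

-4

For any y ∈ [0, ∞), x = y^{1/6} ∈ ℝ satisfies x^6 = y, so f is surjective.
For the follow-up, such an x exists: taking x = −4 ∈ ℝ gives f(−4) = 4096 = f(4) with −4 ≠ 4.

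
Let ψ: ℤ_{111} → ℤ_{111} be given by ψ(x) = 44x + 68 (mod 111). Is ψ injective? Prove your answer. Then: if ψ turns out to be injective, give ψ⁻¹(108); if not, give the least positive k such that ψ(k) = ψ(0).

11

Recall that ψ is injective if ψ(a) = ψ(b) implies a = b.
If ψ(a) = ψ(b), then 44a ≡ 44b (mod 111). Because gcd(44, 111) = 1, we may cancel 44 to get a ≡ b (mod 111).
So ψ is injective.
We now compute 44⁻¹ mod 111 explicitly. Euclid's algorithm: 111 = 2·44 + 23, 44 = 1·23 + 21, 23 = 1·21 + 2, 21 = 10·2 + 1; back-substituting gives 1 = 53·44 − 21·111, so 44⁻¹ ≡ 53 (mod 111).
Since ψ is injective, we find ψ⁻¹(108): we need 44x ≡ 108 − 68 ≡ 40 (mod 111). Using 44⁻¹ = 53: x ≡ 53·40 = 2120 = 19·111 + 11, so x = 11.
Check: ψ(11) = 44·11 + 68 = 552 = 4·111 + 108 ≡ 108 (mod 111).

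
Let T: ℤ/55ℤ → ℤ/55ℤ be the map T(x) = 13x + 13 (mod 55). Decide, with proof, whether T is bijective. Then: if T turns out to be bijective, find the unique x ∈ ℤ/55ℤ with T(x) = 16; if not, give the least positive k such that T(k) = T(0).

51

Suppose T(a) = T(b) in ℤ/55ℤ. Then 13a + 13 ≡ 13b + 13 (mod 55), so 13(a − b) ≡ 0 (mod 55).
Since gcd(13, 55) = 1, 13 is invertible modulo 55, hence a − b ≡ 0 (mod 55), i.e. a = b.
We now compute 13⁻¹ mod 55 explicitly. Euclid's algorithm: 55 = 4·13 + 3, 13 = 4·3 + 1; back-substituting gives 1 = 17·13 − 4·55, so 13⁻¹ ≡ 17 (mod 55).
Then y ↦ 17(y − 13) is a two-sided inverse to T, so every y ∈ ℤ/55ℤ has a preimage.
Thus T is bijective.
Since T is bijective, we compute T⁻¹(16): solve 13x + 13 ≡ 16 (mod 55), i.e. 13x ≡ 3 (mod 55).
Multiplying by 13⁻¹ = 17 gives x ≡ 17·3 = 51 ≡ 51 (mod 55).
Check: T(51) = 13·51 + 13 = 676 = 12·55 + 16 ≡ 16 (mod 55).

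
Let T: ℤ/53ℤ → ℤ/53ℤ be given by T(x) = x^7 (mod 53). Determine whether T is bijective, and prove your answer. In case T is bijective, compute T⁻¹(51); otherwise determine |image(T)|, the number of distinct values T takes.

Since 53 is prime, the nonzero elements of ℤ/53ℤ form a cyclic group of order 52.
As gcd(7, 52) = 1, raising to the 7th power is a bijection on this group: if x_1^7 ≡ x_2^7 then (x_1x_2^{−1})^7 = 1, and the only element of order dividing gcd(7, 52) = 1 is 1, so x_1 = x_2.
With T(0) = 0 this makes T injective on all of ℤ/53ℤ, hence bijective (finite equal-size domain and codomain). In particular T is bijective.
Since T is bijective, we find the preimage of 51. The inverse of x ↦ x^7 on (ℤ/53ℤ)^× is x ↦ x^15, because 7·15 = 105 = 2·52 + 1 ≡ 1 (mod 52) and x^{52} = 1 for x ≠ 0 (Fermat). So T⁻¹(51) = 51^15 mod 53.
Repeated squaring mod 53: 51^1 ≡ 51, 51^2 ≡ 51² = 2601 ≡ 4, 51^4 ≡ 4² = 16, 51^8 ≡ 16² = 256 ≡ 44. Since 15 = 8 + 4 + 2 + 1, 51^15 ≡ 44·16·4·51: 44·16 = 704 ≡ 15, then 15·4 = 60 ≡ 7, then 7·51 = 357 ≡ 39. So 51^15 ≡ 39 (mod 53).
Hence T⁻¹(51) = 39.

39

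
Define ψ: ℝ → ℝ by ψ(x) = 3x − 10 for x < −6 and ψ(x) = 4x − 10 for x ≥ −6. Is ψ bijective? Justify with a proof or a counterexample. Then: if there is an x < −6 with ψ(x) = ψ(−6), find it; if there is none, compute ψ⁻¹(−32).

-8

Both pieces are strictly increasing (slopes 3 and 4), so each is injective on its own interval.
The left piece maps (−∞, −6) onto (−∞, −28); the right piece maps [−6, ∞) onto [−34, ∞).
These images overlap. In particular ψ(−6) = −34 (right piece), and solving 3x − 10 = −34 on the left piece gives x = −8 < −6.
So ψ(−8) = ψ(−6) with −8 ≠ −6, and ψ is not injective, hence not bijective. This x = −8 is the requested value below −6.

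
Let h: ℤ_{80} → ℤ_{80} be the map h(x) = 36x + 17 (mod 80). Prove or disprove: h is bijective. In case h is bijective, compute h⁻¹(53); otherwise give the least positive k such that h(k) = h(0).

We have gcd(36, 80) = 4 > 1. Taking a = 0 and b = 20: h(0) = 17 and h(20) = 36·20 + 17 = 737 ≡ 17 (mod 80).
So h(0) = h(20) while 0 ≠ 20, hence h is not injective, hence not bijective.
Since h is not bijective, we find the least positive k with h(k) = h(0): this means 36k ≡ 0 (mod 80), i.e. 80 ∣ 36k. Since gcd(36, 80) = 4, dividing through by 4 this holds exactly when 20 ∣ 9k, and as gcd(9, 20) = 1, exactly when 20 ∣ k.
The smallest positive such k is 20.

20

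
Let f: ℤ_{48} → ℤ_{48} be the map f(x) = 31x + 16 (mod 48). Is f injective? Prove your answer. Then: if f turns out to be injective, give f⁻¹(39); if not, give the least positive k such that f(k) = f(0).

41

Recall: f is injective if f(u) = f(v) implies u = v.
If f(u) = f(v), then 31u ≡ 31v (mod 48). Because gcd(31, 48) = 1, we may cancel 31 to get u ≡ v (mod 48).
So f is injective.
We now compute 31⁻¹ mod 48 explicitly. Euclid's algorithm: 48 = 1·31 + 17, 31 = 1·17 + 14, 17 = 1·14 + 3, 14 = 4·3 + 2, 3 = 1·2 + 1; back-substituting gives 1 = 31·31 − 20·48, so 31⁻¹ ≡ 31 (mod 48).
Since f is injective, we compute f⁻¹(39): solve 31x + 16 ≡ 39 (mod 48), i.e. 31x ≡ 23 (mod 48).
Multiplying by 31⁻¹ = 31 gives x ≡ 31·23 = 713 = 14·48 + 41 ≡ 41 (mod 48).
Check: f(41) = 31·41 + 16 = 1287 = 26·48 + 39 ≡ 39 (mod 48).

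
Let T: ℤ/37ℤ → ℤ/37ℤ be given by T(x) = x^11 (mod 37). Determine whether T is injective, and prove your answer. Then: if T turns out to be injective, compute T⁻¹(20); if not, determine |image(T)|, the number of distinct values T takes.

Since 37 is prime, the nonzero elements of ℤ/37ℤ form a cyclic group of order 36.
As gcd(11, 36) = 1, raising to the 11th power is a bijection on this group: if s^11 ≡ t^11 then (st^{−1})^11 = 1, and the only element of order dividing gcd(11, 36) = 1 is 1, so s = t.
With T(0) = 0 this makes T injective on all of ℤ/37ℤ, hence bijective (finite equal-size domain and codomain). In particular T is injective.
Since T is injective, we find the preimage of 20. The inverse of x ↦ x^11 on (ℤ/37ℤ)^× is x ↦ x^23, because 11·23 = 253 = 7·36 + 1 ≡ 1 (mod 36) and x^{36} = 1 for x ≠ 0 (Fermat). So T⁻¹(20) = 20^23 mod 37.
Repeated squaring mod 37: 20^1 ≡ 20, 20^2 ≡ 20² = 400 ≡ 30, 20^4 ≡ 30² = 900 ≡ 12, 20^8 ≡ 12² = 144 ≡ 33, 20^16 ≡ 33² = 1089 ≡ 16. Since 23 = 16 + 4 + 2 + 1, 20^23 ≡ 16·12·30·20: 16·12 = 192 ≡ 7, then 7·30 = 210 ≡ 25, then 25·20 = 500 ≡ 19. So 20^23 ≡ 19 (mod 37).
Hence T⁻¹(20) = 19.

19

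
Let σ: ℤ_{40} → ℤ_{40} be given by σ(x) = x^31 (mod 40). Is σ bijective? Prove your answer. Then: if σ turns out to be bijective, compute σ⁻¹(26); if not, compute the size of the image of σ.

25

σ(0) = 0^31 = 0.
σ(10): Repeated squaring mod 40: 10^1 ≡ 10, 10^2 ≡ 10² = 100 ≡ 20, 10^4 ≡ 20² = 400 ≡ 0, 10^8 ≡ 0² = 0, 10^16 ≡ 0² = 0. Since 31 = 16 + 8 + 4 + 2 + 1, 10^31 ≡ 0·0·0·20·10: 0·0 = 0, then 0·0 = 0, then 0·20 = 0, then 0·10 = 0. So 10^31 ≡ 0 (mod 40).
So σ(0) = σ(10) = 0 while 0 ≠ 10, thus σ is not injective, hence not bijective.
Since σ is not bijective, we determine |image(σ)|. Computing x^31 mod 40 for each x (by repeated squaring, reducing mod 40 at every step), the values σ(0), σ(1), …, σ(39) are: 0, 1, 8, 27, 24, 5, 16, 23, 32, 9, 0, 11, 8, 37, 24, 15, 16, 33, 32, 19, 0, 21, 8, 7, 24, 25, 16, 3, 32, 29, 0, 31, 8, 17, 24, 35, 16, 13, 32, 39.
The distinct values are {0, 1, 3, 5, 7, 8, 9, 11, 13, 15, 16, 17, 19, 21, 23, 24, 25, 27, 29, 31, 32, 33, 35, 37, 39}; there are 25 of them.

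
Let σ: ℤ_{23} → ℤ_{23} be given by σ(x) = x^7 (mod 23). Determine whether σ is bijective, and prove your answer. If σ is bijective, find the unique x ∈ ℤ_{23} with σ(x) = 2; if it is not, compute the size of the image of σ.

Since 23 is prime, the nonzero elements of ℤ_{23} form a cyclic group of order 22.
As gcd(7, 22) = 1, raising to the 7th power is a bijection on this group: if s^7 ≡ t^7 then (st^{−1})^7 = 1, and the only element of order dividing gcd(7, 22) = 1 is 1, so s = t.
With σ(0) = 0 this makes σ injective on all of ℤ_{23}, hence bijective (finite equal-size domain and codomain). In particular σ is bijective.
Since σ is bijective, we find the preimage of 2. The inverse of x ↦ x^7 on (ℤ_{23})^× is x ↦ x^19, because 7·19 = 133 = 6·22 + 1 ≡ 1 (mod 22) and x^{22} = 1 for x ≠ 0 (Fermat). So σ⁻¹(2) = 2^19 mod 23.
Repeated squaring mod 23: 2^1 ≡ 2, 2^2 ≡ 2² = 4, 2^4 ≡ 4² = 16, 2^8 ≡ 16² = 256 ≡ 3, 2^16 ≡ 3² = 9. Since 19 = 16 + 2 + 1, 2^19 ≡ 9·4·2: 9·4 = 36 ≡ 13, then 13·2 = 26 ≡ 3. So 2^19 ≡ 3 (mod 23).
Hence σ⁻¹(2) = 3.

3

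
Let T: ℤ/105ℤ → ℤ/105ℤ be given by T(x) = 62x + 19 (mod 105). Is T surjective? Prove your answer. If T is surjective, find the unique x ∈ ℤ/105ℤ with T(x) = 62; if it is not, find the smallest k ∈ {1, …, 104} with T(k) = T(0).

Since gcd(62, 105) = 1, 62 is invertible modulo 105. Euclid's algorithm: 105 = 1·62 + 43, 62 = 1·43 + 19, 43 = 2·19 + 5, 19 = 3·5 + 4, 5 = 1·4 + 1; back-substituting gives 1 = 83·62 − 49·105, so 62⁻¹ ≡ 83 (mod 105).
Then y ↦ 83(y − 19) is a two-sided inverse to T, so every y ∈ ℤ/105ℤ has a preimage.
Thus T is surjective.
Since T is surjective, we compute T⁻¹(62): solve 62x + 19 ≡ 62 (mod 105), i.e. 62x ≡ 43 (mod 105).
Multiplying by 62⁻¹ = 83 gives x ≡ 83·43 = 3569 = 33·105 + 104 ≡ 104 (mod 105).
Check: T(104) = 62·104 + 19 = 6467 = 61·105 + 62 ≡ 62 (mod 105).

104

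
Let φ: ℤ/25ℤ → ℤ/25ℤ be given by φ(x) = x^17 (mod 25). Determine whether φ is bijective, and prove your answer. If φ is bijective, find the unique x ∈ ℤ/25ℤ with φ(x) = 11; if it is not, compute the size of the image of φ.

φ(0) = 0^17 = 0.
φ(5): Repeated squaring mod 25: 5^1 ≡ 5, 5^2 ≡ 5² = 25 ≡ 0, 5^4 ≡ 0² = 0, 5^8 ≡ 0² = 0, 5^16 ≡ 0² = 0. Since 17 = 16 + 1, 5^17 ≡ 0·5: 0·5 = 0. So 5^17 ≡ 0 (mod 25).
So φ(0) = φ(5) = 0 while 0 ≠ 5, thus φ is not injective, hence not bijective.
Since φ is not bijective, we determine |image(φ)|. Computing x^17 mod 25 for each x (by repeated squaring, reducing mod 25 at every step), the values φ(0), φ(1), …, φ(24) are: 0, 1, 22, 13, 9, 0, 11, 7, 23, 19, 0, 21, 17, 8, 4, 0, 6, 2, 18, 14, 0, 16, 12, 3, 24.
The distinct values are {0, 1, 2, 3, 4, 6, 7, 8, 9, 11, 12, 13, 14, 16, 17, 18, 19, 21, 22, 23, 24}; there are 21 of them.

21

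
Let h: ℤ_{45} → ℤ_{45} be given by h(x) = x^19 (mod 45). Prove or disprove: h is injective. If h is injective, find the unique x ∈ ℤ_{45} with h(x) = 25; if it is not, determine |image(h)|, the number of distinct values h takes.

h(0) = 0^19 = 0.
h(15): Repeated squaring mod 45: 15^1 ≡ 15, 15^2 ≡ 15² = 225 ≡ 0, 15^4 ≡ 0² = 0, 15^8 ≡ 0² = 0, 15^16 ≡ 0² = 0. Since 19 = 16 + 2 + 1, 15^19 ≡ 0·0·15: 0·0 = 0, then 0·15 = 0. So 15^19 ≡ 0 (mod 45).
So h(0) = h(15) = 0 while 0 ≠ 15, therefore h is not injective.
Since h is not injective, we determine |image(h)|. Computing x^19 mod 45 for each x (by repeated squaring, reducing mod 45 at every step), the values h(0), h(1), …, h(44) are: 0, 1, 38, 27, 4, 5, 36, 43, 17, 9, 10, 11, 18, 22, 14, 0, 16, 8, 27, 19, 20, 36, 13, 32, 9, 25, 26, 18, 37, 29, 0, 31, 23, 27, 34, 35, 36, 28, 2, 9, 40, 41, 18, 7, 44.
The distinct values are {0, 1, 2, 4, 5, 7, 8, 9, 10, 11, 13, 14, 16, 17, 18, 19, 20, 22, 23, 25, 26, 27, 28, 29, 31, 32, 34, 35, 36, 37, 38, 40, 41, 43, 44}; there are 35 of them.

35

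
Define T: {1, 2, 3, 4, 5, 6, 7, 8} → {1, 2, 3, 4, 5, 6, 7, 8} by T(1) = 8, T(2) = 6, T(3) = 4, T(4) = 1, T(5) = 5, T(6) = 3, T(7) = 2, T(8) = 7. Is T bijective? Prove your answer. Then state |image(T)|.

The values 8, 6, 4, 1, 5, 3, 2, 7 are a permutation of {1, 2, 3, 4, 5, 6, 7, 8}: each element appears exactly once.
So T is injective and surjective, hence bijective.
The image of T is {1, 2, 3, 4, 5, 6, 7, 8}, which has 8 elements.

8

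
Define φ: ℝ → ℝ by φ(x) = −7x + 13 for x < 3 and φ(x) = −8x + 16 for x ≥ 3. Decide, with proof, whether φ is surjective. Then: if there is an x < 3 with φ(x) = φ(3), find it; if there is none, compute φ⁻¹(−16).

Both pieces are strictly decreasing (slopes −7 and −8), so each is injective on its own interval.
The left piece maps (−∞, 3) onto (−8, ∞); the right piece maps [3, ∞) onto (−∞, −8].
These images together cover ℝ, so φ is surjective.
Because the two images are disjoint, no x < 3 has φ(x) = φ(3), so we compute φ⁻¹(−16): −16 lies in (−∞, −8], so solve −8x + 16 = −16: x = (−16 − 16)/(−8) = 4.

4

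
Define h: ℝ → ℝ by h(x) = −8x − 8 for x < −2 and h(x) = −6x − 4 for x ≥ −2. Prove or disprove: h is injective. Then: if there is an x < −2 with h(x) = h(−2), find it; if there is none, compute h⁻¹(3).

Both pieces are strictly decreasing (slopes −8 and −6), so each is injective on its own interval.
The left piece maps (−∞, −2) onto (8, ∞); the right piece maps [−2, ∞) onto (−∞, 8].
These images are disjoint, so no value is attained by both pieces. Therefore h is injective.
Because the two images are disjoint, no x < −2 has h(x) = h(−2), so we compute h⁻¹(3): 3 lies in (−∞, 8], so solve −6x − 4 = 3: x = (3 + 4)/(−6) = −7/6.

-7/6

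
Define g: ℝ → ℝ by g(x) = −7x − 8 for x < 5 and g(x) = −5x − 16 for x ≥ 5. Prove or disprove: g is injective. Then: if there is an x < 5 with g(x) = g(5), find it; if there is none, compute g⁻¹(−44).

Both pieces are strictly decreasing (slopes −7 and −5), so each is injective on its own interval.
The left piece maps (−∞, 5) onto (−43, ∞); the right piece maps [5, ∞) onto (−∞, −41].
These images overlap. In particular g(5) = −41 (right piece), and solving −7x − 8 = −41 on the left piece gives x = 33/7 < 5.
So g(33/7) = g(5) with 33/7 ≠ 5, and g is not injective. This x = 33/7 is the requested value below 5.

33/7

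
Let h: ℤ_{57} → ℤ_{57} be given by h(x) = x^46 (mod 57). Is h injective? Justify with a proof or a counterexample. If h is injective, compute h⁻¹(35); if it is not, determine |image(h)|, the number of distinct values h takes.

20

h(8): Repeated squaring mod 57: 8^1 ≡ 8, 8^2 ≡ 8² = 64 ≡ 7, 8^4 ≡ 7² = 49, 8^8 ≡ 49² = 2401 ≡ 7, 8^16 ≡ 7² = 49, 8^32 ≡ 49² = 2401 ≡ 7. Since 46 = 32 + 8 + 4 + 2, 8^46 ≡ 7·7·49·7: 7·7 = 49, then 49·49 = 2401 ≡ 7, then 7·7 = 49. So 8^46 ≡ 49 (mod 57).
h(11): Repeated squaring mod 57: 11^1 ≡ 11, 11^2 ≡ 11² = 121 ≡ 7, 11^4 ≡ 7² = 49, 11^8 ≡ 49² = 2401 ≡ 7, 11^16 ≡ 7² = 49, 11^32 ≡ 49² = 2401 ≡ 7. Since 46 = 32 + 8 + 4 + 2, 11^46 ≡ 7·7·49·7: 7·7 = 49, then 49·49 = 2401 ≡ 7, then 7·7 = 49. So 11^46 ≡ 49 (mod 57).
So h(8) = h(11) = 49 while 8 ≠ 11, therefore h is not injective.
Since h is not injective, we determine |image(h)|. Computing x^46 mod 57 for each x (by repeated squaring, reducing mod 57 at every step), the values h(0), h(1), …, h(56) are: 0, 1, 55, 54, 4, 43, 6, 7, 49, 9, 28, 49, 45, 25, 43, 42, 16, 55, 39, 19, 1, 36, 16, 4, 24, 25, 7, 30, 28, 28, 30, 7, 25, 24, 4, 16, 36, 1, 19, 39, 55, 16, 42, 43, 25, 45, 49, 28, 9, 49, 7, 6, 43, 4, 54, 55, 1.
The distinct values are {0, 1, 4, 6, 7, 9, 16, 19, 24, 25, 28, 30, 36, 39, 42, 43, 45, 49, 54, 55}; there are 20 of them.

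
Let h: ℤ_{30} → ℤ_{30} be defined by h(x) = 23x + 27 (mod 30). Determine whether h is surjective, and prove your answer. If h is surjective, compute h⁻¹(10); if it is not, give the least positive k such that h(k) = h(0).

11

Recall that h is surjective if every y in the codomain equals h(x) for some x in the domain.
Since gcd(23, 30) = 1, 23 is invertible modulo 30. Euclid's algorithm: 30 = 1·23 + 7, 23 = 3·7 + 2, 7 = 3·2 + 1; back-substituting gives 1 = 17·23 − 13·30, so 23⁻¹ ≡ 17 (mod 30).
For any y ∈ ℤ_{30}, x = 17(y − 27) mod 30 satisfies h(x) = 23·17(y − 27) + 27 ≡ y (since 23·17 ≡ 1 mod 30). So every y has a preimage.
Thus h is surjective.
Since h is surjective, we compute h⁻¹(10): solve 23x + 27 ≡ 10 (mod 30), i.e. 23x ≡ 13 (mod 30).
Multiplying by 23⁻¹ = 17 gives x ≡ 17·13 = 221 = 7·30 + 11 ≡ 11 (mod 30).
Check: h(11) = 23·11 + 27 = 280 = 9·30 + 10 ≡ 10 (mod 30).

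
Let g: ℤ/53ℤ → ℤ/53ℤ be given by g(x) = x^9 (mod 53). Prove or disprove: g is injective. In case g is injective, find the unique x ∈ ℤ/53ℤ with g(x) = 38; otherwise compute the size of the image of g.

Since 53 is prime, the nonzero elements of ℤ/53ℤ form a cyclic group of order 52.
As gcd(9, 52) = 1, raising to the 9th power is a bijection on this group: if u^9 ≡ v^9 then (uv^{−1})^9 = 1, and the only element of order dividing gcd(9, 52) = 1 is 1, so u = v.
With g(0) = 0 this makes g injective on all of ℤ/53ℤ, hence bijective (finite equal-size domain and codomain). In particular g is injective.
Since g is injective, we find the preimage of 38. The inverse of x ↦ x^9 on (ℤ/53ℤ)^× is x ↦ x^29, because 9·29 = 261 = 5·52 + 1 ≡ 1 (mod 52) and x^{52} = 1 for x ≠ 0 (Fermat). So g⁻¹(38) = 38^29 mod 53.
Repeated squaring mod 53: 38^1 ≡ 38, 38^2 ≡ 38² = 1444 ≡ 13, 38^4 ≡ 13² = 169 ≡ 10, 38^8 ≡ 10² = 100 ≡ 47, 38^16 ≡ 47² = 2209 ≡ 36. Since 29 = 16 + 8 + 4 + 1, 38^29 ≡ 36·47·10·38: 36·47 = 1692 ≡ 49, then 49·10 = 490 ≡ 13, then 13·38 = 494 ≡ 17. So 38^29 ≡ 17 (mod 53).
Hence g⁻¹(38) = 17.

17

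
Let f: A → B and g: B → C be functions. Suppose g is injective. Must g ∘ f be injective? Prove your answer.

not injective

No. Take A = {1, 2}, B = C = {1, 2, 3, 4, 5, 6}, f(1) = f(2) = 1, and g = identity (injective).
Then (g ∘ f)(1) = (g ∘ f)(2) = 1 with 1 ≠ 2, so g ∘ f is not injective.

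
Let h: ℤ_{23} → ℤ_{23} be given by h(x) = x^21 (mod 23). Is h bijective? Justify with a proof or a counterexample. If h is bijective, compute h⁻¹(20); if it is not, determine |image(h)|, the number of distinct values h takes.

Since 23 is prime, the nonzero elements of ℤ_{23} form a cyclic group of order 22.
As gcd(21, 22) = 1, raising to the 21st power is a bijection on this group: if s^21 ≡ t^21 then (st^{−1})^21 = 1, and the only element of order dividing gcd(21, 22) = 1 is 1, so s = t.
With h(0) = 0 this makes h injective on all of ℤ_{23}, hence bijective (finite equal-size domain and codomain). In particular h is bijective.
Since h is bijective, we find the preimage of 20. The inverse of x ↦ x^21 on (ℤ_{23})^× is x ↦ x^21, because 21·21 = 441 = 20·22 + 1 ≡ 1 (mod 22) and x^{22} = 1 for x ≠ 0 (Fermat). So h⁻¹(20) = 20^21 mod 23.
Repeated squaring mod 23: 20^1 ≡ 20, 20^2 ≡ 20² = 400 ≡ 9, 20^4 ≡ 9² = 81 ≡ 12, 20^8 ≡ 12² = 144 ≡ 6, 20^16 ≡ 6² = 36 ≡ 13. Since 21 = 16 + 4 + 1, 20^21 ≡ 13·12·20: 13·12 = 156 ≡ 18, then 18·20 = 360 ≡ 15. So 20^21 ≡ 15 (mod 23).
Hence h⁻¹(20) = 15.

15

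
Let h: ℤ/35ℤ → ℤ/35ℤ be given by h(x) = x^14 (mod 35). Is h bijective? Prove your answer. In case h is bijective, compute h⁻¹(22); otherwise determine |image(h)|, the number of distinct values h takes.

h(1) = 1^14 = 1.
h(6): Repeated squaring mod 35: 6^1 ≡ 6, 6^2 ≡ 6² = 36 ≡ 1, 6^4 ≡ 1² = 1, 6^8 ≡ 1² = 1. Since 14 = 8 + 4 + 2, 6^14 ≡ 1·1·1: 1·1 = 1, then 1·1 = 1. So 6^14 ≡ 1 (mod 35).
So h(1) = h(6) = 1 while 1 ≠ 6, thus h is not injective, hence not bijective.
Since h is not bijective, we determine |image(h)|. Computing x^14 mod 35 for each x (by repeated squaring, reducing mod 35 at every step), the values h(0), h(1), …, h(34) are: 0, 1, 4, 9, 16, 25, 1, 14, 29, 11, 30, 16, 4, 29, 21, 15, 11, 9, 9, 11, 15, 21, 29, 4, 16, 30, 11, 29, 14, 1, 25, 16, 9, 4, 1.
The distinct values are {0, 1, 4, 9, 11, 14, 15, 16, 21, 25, 29, 30}; there are 12 of them.

12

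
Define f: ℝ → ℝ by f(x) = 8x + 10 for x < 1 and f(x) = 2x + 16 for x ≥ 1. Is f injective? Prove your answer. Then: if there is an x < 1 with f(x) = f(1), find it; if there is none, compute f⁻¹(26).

5

Both pieces are strictly increasing (slopes 8 and 2), so each is injective on its own interval.
The left piece maps (−∞, 1) onto (−∞, 18); the right piece maps [1, ∞) onto [18, ∞).
These images are disjoint, so no value is attained by both pieces. Thus f is injective.
Because the two images are disjoint, no x < 1 has f(x) = f(1), so we compute f⁻¹(26): 26 lies in [18, ∞), so solve 2x + 16 = 26: x = (26 − 16)/2 = 5.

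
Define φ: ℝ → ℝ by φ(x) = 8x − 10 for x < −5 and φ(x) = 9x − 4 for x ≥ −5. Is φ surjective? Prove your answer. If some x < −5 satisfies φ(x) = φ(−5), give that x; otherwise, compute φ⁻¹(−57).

-47/8

Both pieces are strictly increasing (slopes 8 and 9), so each is injective on its own interval.
The left piece maps (−∞, −5) onto (−∞, −50); the right piece maps [−5, ∞) onto [−49, ∞).
The union (−∞, −50) ∪ [−49, ∞) omits the interval between −50 and −49; in particular −50 has no preimage. So φ is not surjective.
Because the two images are disjoint, no x < −5 has φ(x) = φ(−5), so we compute φ⁻¹(−57): −57 lies in (−∞, −50), so solve 8x − 10 = −57: x = (−57 + 10)/8 = −47/8.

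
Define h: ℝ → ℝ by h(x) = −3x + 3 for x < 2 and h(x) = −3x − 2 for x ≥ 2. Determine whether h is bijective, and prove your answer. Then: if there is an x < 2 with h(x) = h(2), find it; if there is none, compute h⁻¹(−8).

Both pieces are strictly decreasing (slopes −3 and −3), so each is injective on its own interval.
The left piece maps (−∞, 2) onto (−3, ∞); the right piece maps [2, ∞) onto (−∞, −8].
The images leave a gap (−3 has no preimage), so h is not surjective, hence not bijective.
Because the two images are disjoint, no x < 2 has h(x) = h(2), so we compute h⁻¹(−8): −8 lies in (−∞, −8], so solve −3x − 2 = −8: x = (−8 + 2)/(−3) = 2.

2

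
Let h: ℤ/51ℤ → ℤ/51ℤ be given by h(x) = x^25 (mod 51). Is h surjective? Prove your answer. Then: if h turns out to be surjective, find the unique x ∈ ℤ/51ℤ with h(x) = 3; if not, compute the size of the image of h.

Computing x^25 mod 51 for each x (by repeated squaring, reducing mod 51 at every step), the values h(0), h(1), …, h(50) are: 0, 1, 2, 48, 4, 29, 45, 10, 8, 9, 7, 23, 39, 13, 20, 15, 16, 17, 18, 19, 14, 21, 46, 11, 27, 25, 26, 24, 40, 5, 30, 37, 32, 33, 34, 35, 36, 31, 38, 12, 28, 44, 42, 43, 41, 6, 22, 47, 3, 49, 50.
Every element of ℤ/51ℤ appears exactly once in this list, so h is a bijection, and in particular surjective.
Since h is surjective, we read off the preimage of 3 from the same table: h(48) = 3, so h⁻¹(3) = 48.

48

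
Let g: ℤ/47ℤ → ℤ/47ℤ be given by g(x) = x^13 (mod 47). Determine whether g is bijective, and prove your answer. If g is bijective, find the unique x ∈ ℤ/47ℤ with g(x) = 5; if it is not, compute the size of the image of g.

30

Since 47 is prime, the nonzero elements of ℤ/47ℤ form a cyclic group of order 46.
As gcd(13, 46) = 1, raising to the 13th power is a bijection on this group: if a^13 ≡ b^13 then (ab^{−1})^13 = 1, and the only element of order dividing gcd(13, 46) = 1 is 1, so a = b.
With g(0) = 0 this makes g injective on all of ℤ/47ℤ, hence bijective (finite equal-size domain and codomain). In particular g is bijective.
Since g is bijective, we find the preimage of 5. The inverse of x ↦ x^13 on (ℤ/47ℤ)^× is x ↦ x^39, because 13·39 = 507 = 11·46 + 1 ≡ 1 (mod 46) and x^{46} = 1 for x ≠ 0 (Fermat). So g⁻¹(5) = 5^39 mod 47.
Repeated squaring mod 47: 5^1 ≡ 5, 5^2 ≡ 5² = 25, 5^4 ≡ 25² = 625 ≡ 14, 5^8 ≡ 14² = 196 ≡ 8, 5^16 ≡ 8² = 64 ≡ 17, 5^32 ≡ 17² = 289 ≡ 7. Since 39 = 32 + 4 + 2 + 1, 5^39 ≡ 7·14·25·5: 7·14 = 98 ≡ 4, then 4·25 = 100 ≡ 6, then 6·5 = 30. So 5^39 ≡ 30 (mod 47).
Hence g⁻¹(5) = 30.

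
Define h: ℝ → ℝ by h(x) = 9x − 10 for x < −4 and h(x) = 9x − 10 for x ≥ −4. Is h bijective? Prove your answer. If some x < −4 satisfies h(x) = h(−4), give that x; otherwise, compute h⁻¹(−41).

-31/9

Both pieces are strictly increasing (slopes 9 and 9), so each is injective on its own interval.
The left piece maps (−∞, −4) onto (−∞, −46); the right piece maps [−4, ∞) onto [−46, ∞).
Since −46 = −46, the images partition ℝ: h is injective and surjective, hence bijective.
Because the two images are disjoint, no x < −4 has h(x) = h(−4), so we compute h⁻¹(−41): −41 lies in [−46, ∞), so solve 9x − 10 = −41: x = (−41 + 10)/9 = −31/9.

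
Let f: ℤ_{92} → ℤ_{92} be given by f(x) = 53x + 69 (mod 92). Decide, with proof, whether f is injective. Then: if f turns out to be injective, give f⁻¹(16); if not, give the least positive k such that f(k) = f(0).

Recall that f is injective when f(s) = f(t) forces s = t.
If f(s) = f(t), then 53s ≡ 53t (mod 92). Because gcd(53, 92) = 1, we may cancel 53 to get s ≡ t (mod 92).
Therefore f is injective.
We now compute 53⁻¹ mod 92 explicitly. Euclid's algorithm: 92 = 1·53 + 39, 53 = 1·39 + 14, 39 = 2·14 + 11, 14 = 1·11 + 3, 11 = 3·3 + 2, 3 = 1·2 + 1; back-substituting gives 1 = 33·53 − 19·92, so 53⁻¹ ≡ 33 (mod 92).
Since f is injective, we find f⁻¹(16): we need 53x ≡ 16 − 69 ≡ 39 (mod 92). Using 53⁻¹ = 33: x ≡ 33·39 = 1287 = 13·92 + 91, so x = 91.
Check: f(91) = 53·91 + 69 = 4892 = 53·92 + 16 ≡ 16 (mod 92).

91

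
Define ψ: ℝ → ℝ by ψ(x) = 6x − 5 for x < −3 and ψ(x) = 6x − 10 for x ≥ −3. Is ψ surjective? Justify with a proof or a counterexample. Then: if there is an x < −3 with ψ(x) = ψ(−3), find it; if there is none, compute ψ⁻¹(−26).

Both pieces are strictly increasing (slopes 6 and 6), so each is injective on its own interval.
The left piece maps (−∞, −3) onto (−∞, −23); the right piece maps [−3, ∞) onto [−28, ∞).
The union (−∞, −23) ∪ [−28, ∞) covers ℝ, so ψ is surjective.
For the follow-up: the images overlap, so an x < −3 with ψ(x) = ψ(−3) exists. ψ(−3) = −28; solving 6x − 5 = −28 for x < −3 gives x = (−28 + 5)/6 = −23/6.

-23/6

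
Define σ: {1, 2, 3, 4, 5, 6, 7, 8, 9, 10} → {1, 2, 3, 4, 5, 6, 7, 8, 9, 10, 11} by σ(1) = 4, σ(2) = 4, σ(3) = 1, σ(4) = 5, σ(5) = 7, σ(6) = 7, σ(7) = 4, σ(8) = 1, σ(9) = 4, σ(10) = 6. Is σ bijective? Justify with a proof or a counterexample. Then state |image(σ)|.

5

σ(1) = 4 = σ(2) with 1 ≠ 2, so σ is not injective, hence not bijective.
The image of σ is {1, 4, 5, 6, 7}, which has 5 elements.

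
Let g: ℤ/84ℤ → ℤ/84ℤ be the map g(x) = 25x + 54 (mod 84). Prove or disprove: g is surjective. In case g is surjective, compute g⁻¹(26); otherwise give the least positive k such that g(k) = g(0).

Since gcd(25, 84) = 1, 25 is invertible modulo 84. Euclid's algorithm: 84 = 3·25 + 9, 25 = 2·9 + 7, 9 = 1·7 + 2, 7 = 3·2 + 1; back-substituting gives 1 = 37·25 − 11·84, so 25⁻¹ ≡ 37 (mod 84).
For any y ∈ ℤ/84ℤ, x = 37(y − 54) mod 84 satisfies g(x) = 25·37(y − 54) + 54 ≡ y (since 25·37 ≡ 1 mod 84). So every y has a preimage.
Thus g is surjective.
Since g is surjective, we compute g⁻¹(26): solve 25x + 54 ≡ 26 (mod 84), i.e. 25x ≡ 56 (mod 84).
Multiplying by 25⁻¹ = 37 gives x ≡ 37·56 = 2072 = 24·84 + 56 ≡ 56 (mod 84).
Check: g(56) = 25·56 + 54 = 1454 = 17·84 + 26 ≡ 26 (mod 84).

56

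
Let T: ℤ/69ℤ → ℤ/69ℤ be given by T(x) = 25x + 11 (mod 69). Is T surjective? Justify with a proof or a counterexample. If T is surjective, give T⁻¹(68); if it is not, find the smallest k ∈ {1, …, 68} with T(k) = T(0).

63

Since gcd(25, 69) = 1, 25 is invertible modulo 69. Euclid's algorithm: 69 = 2·25 + 19, 25 = 1·19 + 6, 19 = 3·6 + 1; back-substituting gives 1 = 58·25 − 21·69, so 25⁻¹ ≡ 58 (mod 69).
For any y ∈ ℤ/69ℤ, x = 58(y − 11) mod 69 satisfies T(x) = 25·58(y − 11) + 11 ≡ y (since 25·58 ≡ 1 mod 69). So every y has a preimage.
So T is surjective.
Since T is surjective, we find T⁻¹(68): we need 25x ≡ 68 − 11 ≡ 57 (mod 69). Using 25⁻¹ = 58: x ≡ 58·57 = 3306 = 47·69 + 63, so x = 63.
Check: T(63) = 25·63 + 11 = 1586 = 22·69 + 68 ≡ 68 (mod 69).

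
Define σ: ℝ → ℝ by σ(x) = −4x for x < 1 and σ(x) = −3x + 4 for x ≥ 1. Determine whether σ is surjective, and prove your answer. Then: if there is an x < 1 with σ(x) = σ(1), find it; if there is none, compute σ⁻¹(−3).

Both pieces are strictly decreasing (slopes −4 and −3), so each is injective on its own interval.
The left piece maps (−∞, 1) onto (−4, ∞); the right piece maps [1, ∞) onto (−∞, 1].
The union (−4, ∞) ∪ (−∞, 1] covers ℝ, so σ is surjective.
For the follow-up: the images overlap, so an x < 1 with σ(x) = σ(1) exists. σ(1) = 1; solving −4x = 1 for x < 1 gives x = (1 − 0)/(−4) = −1/4.

-1/4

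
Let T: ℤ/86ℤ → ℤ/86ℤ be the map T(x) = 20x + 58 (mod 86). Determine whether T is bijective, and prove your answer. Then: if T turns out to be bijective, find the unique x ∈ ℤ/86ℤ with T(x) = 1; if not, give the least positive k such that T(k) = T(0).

By definition, T is injective when T(a) = T(b) forces a = b.
We have gcd(20, 86) = 2 > 1. Taking a = 0 and b = 43: T(0) = 58 and T(43) = 20·43 + 58 = 918 ≡ 58 (mod 86).
So T(0) = T(43) while 0 ≠ 43, hence T is not injective, hence not bijective.
Since T is not bijective, we find the least positive k with T(k) = T(0): this means 20k ≡ 0 (mod 86), i.e. 86 ∣ 20k. Since gcd(20, 86) = 2, dividing through by 2 this holds exactly when 43 ∣ 10k, and as gcd(10, 43) = 1, exactly when 43 ∣ k.
The smallest positive such k is 43.

43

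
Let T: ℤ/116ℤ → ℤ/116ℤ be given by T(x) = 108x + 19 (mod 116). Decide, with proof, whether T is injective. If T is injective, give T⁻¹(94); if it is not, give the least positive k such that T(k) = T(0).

We have gcd(108, 116) = 4 > 1. Taking u = 0 and v = 29: T(0) = 19 and T(29) = 108·29 + 19 = 3151 ≡ 19 (mod 116).
So T(0) = T(29) while 0 ≠ 29, hence T is not injective.
Since T is not injective, we find the least positive k with T(k) = T(0): this means 108k ≡ 0 (mod 116), i.e. 116 ∣ 108k. Since gcd(108, 116) = 4, dividing through by 4 this holds exactly when 29 ∣ 27k, and as gcd(27, 29) = 1, exactly when 29 ∣ k.
The smallest positive such k is 29.

29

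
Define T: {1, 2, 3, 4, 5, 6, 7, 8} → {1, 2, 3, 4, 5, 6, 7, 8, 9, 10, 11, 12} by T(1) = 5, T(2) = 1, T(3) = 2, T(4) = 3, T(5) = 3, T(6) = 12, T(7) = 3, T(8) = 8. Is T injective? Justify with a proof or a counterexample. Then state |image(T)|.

T(4) = 3 = T(5) with 4 ≠ 5, so T is not injective.
The image of T is {1, 2, 3, 5, 8, 12}, which has 6 elements.

6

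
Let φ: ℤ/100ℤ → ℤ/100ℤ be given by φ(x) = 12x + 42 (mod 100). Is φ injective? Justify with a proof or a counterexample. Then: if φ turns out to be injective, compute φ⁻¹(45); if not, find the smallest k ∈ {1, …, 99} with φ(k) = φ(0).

By definition, φ is injective if φ(u) = φ(v) implies u = v.
We have gcd(12, 100) = 4 > 1. Taking u = 0 and v = 25: φ(0) = 42 and φ(25) = 12·25 + 42 = 342 ≡ 42 (mod 100).
So φ(0) = φ(25) while 0 ≠ 25, therefore φ is not injective.
Since φ is not injective, we find the least positive k with φ(k) = φ(0): this means 12k ≡ 0 (mod 100), i.e. 100 ∣ 12k. Since gcd(12, 100) = 4, dividing through by 4 this holds exactly when 25 ∣ 3k, and as gcd(3, 25) = 1, exactly when 25 ∣ k.
The smallest positive such k is 25.

25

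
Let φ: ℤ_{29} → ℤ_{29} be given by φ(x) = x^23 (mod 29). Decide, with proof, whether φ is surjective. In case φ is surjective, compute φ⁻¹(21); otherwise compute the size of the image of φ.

Since 29 is prime, the nonzero elements of ℤ_{29} form a cyclic group of order 28.
As gcd(23, 28) = 1, raising to the 23rd power is a bijection on this group: if a^23 ≡ b^23 then (ab^{−1})^23 = 1, and the only element of order dividing gcd(23, 28) = 1 is 1, so a = b.
With φ(0) = 0 this makes φ injective on all of ℤ_{29}, hence bijective (finite equal-size domain and codomain). In particular φ is surjective.
Since φ is surjective, we find the preimage of 21. The inverse of x ↦ x^23 on (ℤ_{29})^× is x ↦ x^11, because 23·11 = 253 = 9·28 + 1 ≡ 1 (mod 28) and x^{28} = 1 for x ≠ 0 (Fermat). So φ⁻¹(21) = 21^11 mod 29.
Repeated squaring mod 29: 21^1 ≡ 21, 21^2 ≡ 21² = 441 ≡ 6, 21^4 ≡ 6² = 36 ≡ 7, 21^8 ≡ 7² = 49 ≡ 20. Since 11 = 8 + 2 + 1, 21^11 ≡ 20·6·21: 20·6 = 120 ≡ 4, then 4·21 = 84 ≡ 26. So 21^11 ≡ 26 (mod 29).
Hence φ⁻¹(21) = 26.

26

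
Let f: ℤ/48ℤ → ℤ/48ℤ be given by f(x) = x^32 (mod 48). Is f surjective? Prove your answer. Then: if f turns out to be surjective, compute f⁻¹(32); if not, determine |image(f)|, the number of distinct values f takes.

f(2): Repeated squaring mod 48: 2^1 ≡ 2, 2^2 ≡ 2² = 4, 2^4 ≡ 4² = 16, 2^8 ≡ 16² = 256 ≡ 16, 2^16 ≡ 16² = 256 ≡ 16, 2^32 ≡ 16² = 256 ≡ 16. So 2^32 ≡ 16 (mod 48).
f(4): Repeated squaring mod 48: 4^1 ≡ 4, 4^2 ≡ 4² = 16, 4^4 ≡ 16² = 256 ≡ 16, 4^8 ≡ 16² = 256 ≡ 16, 4^16 ≡ 16² = 256 ≡ 16, 4^32 ≡ 16² = 256 ≡ 16. So 4^32 ≡ 16 (mod 48).
So f(2) = f(4) = 16 while 2 ≠ 4, therefore f is not injective.
A non-injective map from the 48-element set ℤ/48ℤ to itself takes at most 47 distinct values, so it cannot be surjective. Thus f is not surjective.
Since f is not surjective, we determine |image(f)|. Computing x^32 mod 48 for each x (by repeated squaring, reducing mod 48 at every step), the values f(0), f(1), …, f(47) are: 0, 1, 16, 33, 16, 1, 0, 1, 16, 33, 16, 1, 0, 1, 16, 33, 16, 1, 0, 1, 16, 33, 16, 1, 0, 1, 16, 33, 16, 1, 0, 1, 16, 33, 16, 1, 0, 1, 16, 33, 16, 1, 0, 1, 16, 33, 16, 1.
The distinct values are {0, 1, 16, 33}; there are 4 of them.

4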